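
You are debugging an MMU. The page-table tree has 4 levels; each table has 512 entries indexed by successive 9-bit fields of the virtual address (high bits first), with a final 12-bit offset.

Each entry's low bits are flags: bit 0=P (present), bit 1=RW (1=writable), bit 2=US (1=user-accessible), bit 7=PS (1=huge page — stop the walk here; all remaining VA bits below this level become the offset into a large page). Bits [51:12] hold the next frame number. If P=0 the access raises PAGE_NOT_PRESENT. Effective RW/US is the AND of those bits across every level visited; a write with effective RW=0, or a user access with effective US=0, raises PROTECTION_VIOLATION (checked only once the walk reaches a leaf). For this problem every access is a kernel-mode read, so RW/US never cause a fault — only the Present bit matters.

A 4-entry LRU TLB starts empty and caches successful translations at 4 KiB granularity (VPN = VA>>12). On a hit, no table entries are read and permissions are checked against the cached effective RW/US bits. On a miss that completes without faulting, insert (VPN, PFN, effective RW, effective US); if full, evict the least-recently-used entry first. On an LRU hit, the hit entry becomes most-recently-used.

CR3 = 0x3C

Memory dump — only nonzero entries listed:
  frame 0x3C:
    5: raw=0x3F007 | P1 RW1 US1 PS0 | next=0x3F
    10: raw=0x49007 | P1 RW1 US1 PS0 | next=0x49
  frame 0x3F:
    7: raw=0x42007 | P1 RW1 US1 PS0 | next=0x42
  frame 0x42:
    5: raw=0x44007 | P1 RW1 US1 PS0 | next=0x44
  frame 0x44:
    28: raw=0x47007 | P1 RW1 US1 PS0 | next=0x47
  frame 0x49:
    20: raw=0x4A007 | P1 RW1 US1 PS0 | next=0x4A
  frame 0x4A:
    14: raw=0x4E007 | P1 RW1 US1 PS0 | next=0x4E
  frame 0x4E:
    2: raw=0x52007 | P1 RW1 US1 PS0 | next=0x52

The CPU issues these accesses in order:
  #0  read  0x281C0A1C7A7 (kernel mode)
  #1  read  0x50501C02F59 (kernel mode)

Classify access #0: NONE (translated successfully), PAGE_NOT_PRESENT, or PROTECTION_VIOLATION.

Trace:
#0 VA=0x281C0A1C7A7 (r,kernel):
  lvl0: tbl 0x3C, slot 5 ⇒ 0x3F007 (P1/RW1/US1/PS0)
  lvl1: tbl 0x3F, slot 7 ⇒ 0x42007 (P1/RW1/US1/PS0)
  lvl2: tbl 0x42, slot 5 ⇒ 0x44007 (P1/RW1/US1/PS0)
  lvl3: tbl 0x44, slot 28 ⇒ 0x47007 (P1/RW1/US1/PS0)
  ✓ 0x477A7  — 4 lookups
#1 VA=0x50501C02F59 (r,kernel):
  lvl0: tbl 0x3C, slot 10 ⇒ 0x49007 (P1/RW1/US1/PS0)
  lvl1: tbl 0x49, slot 20 ⇒ 0x4A007 (P1/RW1/US1/PS0)
  lvl2: tbl 0x4A, slot 14 ⇒ 0x4E007 (P1/RW1/US1/PS0)
  lvl3: tbl 0x4E, slot 2 ⇒ 0x52007 (P1/RW1/US1/PS0)
  ✓ 0x52F59  — 4 lookups

Access #0 fault: NONE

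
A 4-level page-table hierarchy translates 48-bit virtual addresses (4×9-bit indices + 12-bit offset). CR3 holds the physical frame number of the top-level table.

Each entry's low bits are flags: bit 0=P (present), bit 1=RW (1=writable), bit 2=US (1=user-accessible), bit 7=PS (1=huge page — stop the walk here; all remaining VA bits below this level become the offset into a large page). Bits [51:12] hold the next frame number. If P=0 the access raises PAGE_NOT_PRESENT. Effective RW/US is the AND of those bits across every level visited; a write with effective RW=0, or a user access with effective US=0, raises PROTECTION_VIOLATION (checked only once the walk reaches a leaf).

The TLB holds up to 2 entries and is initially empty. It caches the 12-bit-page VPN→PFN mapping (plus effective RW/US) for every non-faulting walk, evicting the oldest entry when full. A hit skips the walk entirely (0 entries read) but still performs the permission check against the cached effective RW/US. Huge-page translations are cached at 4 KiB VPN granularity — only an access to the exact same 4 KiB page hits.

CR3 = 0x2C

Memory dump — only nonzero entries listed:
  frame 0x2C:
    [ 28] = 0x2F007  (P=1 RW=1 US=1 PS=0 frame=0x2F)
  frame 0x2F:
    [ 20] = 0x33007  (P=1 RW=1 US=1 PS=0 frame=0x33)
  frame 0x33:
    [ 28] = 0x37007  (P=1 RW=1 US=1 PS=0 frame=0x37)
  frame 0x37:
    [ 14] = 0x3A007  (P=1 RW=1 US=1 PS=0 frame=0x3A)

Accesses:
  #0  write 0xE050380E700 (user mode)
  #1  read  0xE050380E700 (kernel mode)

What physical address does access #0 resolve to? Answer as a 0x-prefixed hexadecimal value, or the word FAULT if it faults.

Per-access translation:
#0 VA=0xE050380E700 (w,user):
  [0] read 0x2C idx=28: raw=0x2F007 flags P=1 W=1 U=1 S=0
  [1] read 0x2F idx=20: raw=0x33007 flags P=1 W=1 U=1 S=0
  [2] read 0x33 idx=28: raw=0x37007 flags P=1 W=1 U=1 S=0
  [3] read 0x37 idx=14: raw=0x3A007 flags P=1 W=1 U=1 S=0
  ⇒ phys 0x3A700  [4 reads]
#1 VA=0xE050380E700 (r,kernel):
  TLB hit vpn=0xE050380E → PA=0x3A700

Access #0 PA: 0x3A700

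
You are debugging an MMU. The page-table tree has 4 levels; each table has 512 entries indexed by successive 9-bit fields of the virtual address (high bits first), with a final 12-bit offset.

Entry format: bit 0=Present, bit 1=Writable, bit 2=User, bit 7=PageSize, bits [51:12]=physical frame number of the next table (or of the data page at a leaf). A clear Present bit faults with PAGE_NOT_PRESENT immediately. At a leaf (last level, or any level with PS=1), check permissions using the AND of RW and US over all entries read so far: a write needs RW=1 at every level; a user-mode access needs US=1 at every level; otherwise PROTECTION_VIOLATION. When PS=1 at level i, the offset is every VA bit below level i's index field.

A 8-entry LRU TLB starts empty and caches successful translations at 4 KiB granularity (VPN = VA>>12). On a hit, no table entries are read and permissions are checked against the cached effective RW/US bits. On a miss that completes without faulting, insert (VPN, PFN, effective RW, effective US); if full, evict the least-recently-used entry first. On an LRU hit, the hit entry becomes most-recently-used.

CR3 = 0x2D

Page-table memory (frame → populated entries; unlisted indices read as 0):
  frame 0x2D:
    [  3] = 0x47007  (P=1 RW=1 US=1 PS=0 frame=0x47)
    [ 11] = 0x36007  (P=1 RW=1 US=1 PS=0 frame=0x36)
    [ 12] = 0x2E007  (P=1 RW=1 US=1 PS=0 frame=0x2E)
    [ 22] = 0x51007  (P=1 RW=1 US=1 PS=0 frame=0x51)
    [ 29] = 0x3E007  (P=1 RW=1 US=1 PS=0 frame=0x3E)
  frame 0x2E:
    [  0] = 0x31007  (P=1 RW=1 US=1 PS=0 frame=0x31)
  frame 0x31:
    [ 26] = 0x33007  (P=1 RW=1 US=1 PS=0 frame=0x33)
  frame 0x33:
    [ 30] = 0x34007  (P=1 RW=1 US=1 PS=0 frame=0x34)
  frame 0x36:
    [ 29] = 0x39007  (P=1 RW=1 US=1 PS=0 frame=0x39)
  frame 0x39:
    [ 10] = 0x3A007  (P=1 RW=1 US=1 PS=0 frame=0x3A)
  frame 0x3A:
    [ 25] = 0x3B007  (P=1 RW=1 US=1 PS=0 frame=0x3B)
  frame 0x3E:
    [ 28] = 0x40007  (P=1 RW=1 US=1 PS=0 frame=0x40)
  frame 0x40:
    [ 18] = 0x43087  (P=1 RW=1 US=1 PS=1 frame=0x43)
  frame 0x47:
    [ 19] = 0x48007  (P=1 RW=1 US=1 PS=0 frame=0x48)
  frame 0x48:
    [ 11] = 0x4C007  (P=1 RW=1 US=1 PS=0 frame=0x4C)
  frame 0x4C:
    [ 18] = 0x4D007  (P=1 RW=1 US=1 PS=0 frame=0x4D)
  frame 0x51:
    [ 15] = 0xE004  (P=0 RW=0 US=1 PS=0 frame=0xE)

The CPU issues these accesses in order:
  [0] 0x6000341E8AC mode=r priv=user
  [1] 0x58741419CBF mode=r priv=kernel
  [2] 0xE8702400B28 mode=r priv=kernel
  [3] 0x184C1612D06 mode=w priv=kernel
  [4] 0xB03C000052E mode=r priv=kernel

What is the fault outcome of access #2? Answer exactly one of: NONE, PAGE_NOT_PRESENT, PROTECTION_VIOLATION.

Walk each access:
#0 VA=0x6000341E8AC (r,user):
  L0 @0x2D[12] → 0x2E007  P=1,RW=1,US=1,PS=0
  L1 @0x2E[0] → 0x31007  P=1,RW=1,US=1,PS=0
  L2 @0x31[26] → 0x33007  P=1,RW=1,US=1,PS=0
  L3 @0x33[30] → 0x34007  P=1,RW=1,US=1,PS=0
  → PA=0x348AC  (4 entries read)
#1 VA=0x58741419CBF (r,kernel):
  L0 @0x2D[11] → 0x36007  P=1,RW=1,US=1,PS=0
  L1 @0x36[29] → 0x39007  P=1,RW=1,US=1,PS=0
  L2 @0x39[10] → 0x3A007  P=1,RW=1,US=1,PS=0
  L3 @0x3A[25] → 0x3B007  P=1,RW=1,US=1,PS=0
  → PA=0x3BCBF  (4 entries read)
#2 VA=0xE8702400B28 (r,kernel):
  L0 @0x2D[29] → 0x3E007  P=1,RW=1,US=1,PS=0
  L1 @0x3E[28] → 0x40007  P=1,RW=1,US=1,PS=0
  L2 @0x40[18] → 0x43087  P=1,RW=1,US=1,PS=1
  → PA=0x43B28 (huge @L2)  (3 entries read)
#3 VA=0x184C1612D06 (w,kernel):
  L0 @0x2D[3] → 0x47007  P=1,RW=1,US=1,PS=0
  L1 @0x47[19] → 0x48007  P=1,RW=1,US=1,PS=0
  L2 @0x48[11] → 0x4C007  P=1,RW=1,US=1,PS=0
  L3 @0x4C[18] → 0x4D007  P=1,RW=1,US=1,PS=0
  → PA=0x4DD06  (4 entries read)
#4 VA=0xB03C000052E (r,kernel):
  L0 @0x2D[22] → 0x51007  P=1,RW=1,US=1,PS=0
  L1 @0x51[15] → 0xE004  P=0,RW=0,US=1,PS=0
  ⇒ fault: PAGE_NOT_PRESENT  — 2 lookups

Access #2 fault: NONE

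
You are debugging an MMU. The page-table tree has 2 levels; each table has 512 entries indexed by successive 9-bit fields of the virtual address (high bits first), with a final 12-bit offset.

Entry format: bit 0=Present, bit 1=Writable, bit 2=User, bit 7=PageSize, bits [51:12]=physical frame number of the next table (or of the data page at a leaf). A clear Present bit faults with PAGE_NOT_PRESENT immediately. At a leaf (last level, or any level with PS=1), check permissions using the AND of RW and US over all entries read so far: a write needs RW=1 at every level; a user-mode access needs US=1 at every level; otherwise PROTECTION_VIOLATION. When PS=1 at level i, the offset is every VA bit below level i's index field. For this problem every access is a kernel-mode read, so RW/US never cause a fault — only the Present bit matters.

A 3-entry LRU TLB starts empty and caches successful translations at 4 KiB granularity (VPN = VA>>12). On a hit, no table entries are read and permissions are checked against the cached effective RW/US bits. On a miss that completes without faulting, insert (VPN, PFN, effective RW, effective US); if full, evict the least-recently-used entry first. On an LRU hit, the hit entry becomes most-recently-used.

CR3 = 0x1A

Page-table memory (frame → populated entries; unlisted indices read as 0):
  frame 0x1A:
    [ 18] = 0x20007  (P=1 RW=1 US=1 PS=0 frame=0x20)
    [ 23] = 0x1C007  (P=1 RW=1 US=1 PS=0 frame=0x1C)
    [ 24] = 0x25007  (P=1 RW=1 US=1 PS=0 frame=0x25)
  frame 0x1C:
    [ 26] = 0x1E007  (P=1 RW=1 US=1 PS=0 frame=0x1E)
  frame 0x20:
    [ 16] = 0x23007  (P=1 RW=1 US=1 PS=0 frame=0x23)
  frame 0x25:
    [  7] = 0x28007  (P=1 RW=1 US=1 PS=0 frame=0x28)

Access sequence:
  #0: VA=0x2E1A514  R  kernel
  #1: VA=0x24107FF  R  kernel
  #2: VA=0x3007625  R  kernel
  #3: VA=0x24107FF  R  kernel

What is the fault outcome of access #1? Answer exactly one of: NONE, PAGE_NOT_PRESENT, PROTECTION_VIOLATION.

Trace:
#0 VA=0x2E1A514 (r,kernel):
  lvl0: tbl 0x1A, slot 23 ⇒ 0x1C007 (P1/RW1/US1/PS0)
  lvl1: tbl 0x1C, slot 26 ⇒ 0x1E007 (P1/RW1/US1/PS0)
  ✓ 0x1E514  — 2 lookups
#1 VA=0x24107FF (r,kernel):
  lvl0: tbl 0x1A, slot 18 ⇒ 0x20007 (P1/RW1/US1/PS0)
  lvl1: tbl 0x20, slot 16 ⇒ 0x23007 (P1/RW1/US1/PS0)
  ✓ 0x237FF  — 2 lookups
#2 VA=0x3007625 (r,kernel):
  lvl0: tbl 0x1A, slot 24 ⇒ 0x25007 (P1/RW1/US1/PS0)
  lvl1: tbl 0x25, slot 7 ⇒ 0x28007 (P1/RW1/US1/PS0)
  ✓ 0x28625  — 2 lookups
#3 VA=0x24107FF (r,kernel):
  TLB hit vpn=0x2410 → PA=0x237FF

Access #1 fault: NONE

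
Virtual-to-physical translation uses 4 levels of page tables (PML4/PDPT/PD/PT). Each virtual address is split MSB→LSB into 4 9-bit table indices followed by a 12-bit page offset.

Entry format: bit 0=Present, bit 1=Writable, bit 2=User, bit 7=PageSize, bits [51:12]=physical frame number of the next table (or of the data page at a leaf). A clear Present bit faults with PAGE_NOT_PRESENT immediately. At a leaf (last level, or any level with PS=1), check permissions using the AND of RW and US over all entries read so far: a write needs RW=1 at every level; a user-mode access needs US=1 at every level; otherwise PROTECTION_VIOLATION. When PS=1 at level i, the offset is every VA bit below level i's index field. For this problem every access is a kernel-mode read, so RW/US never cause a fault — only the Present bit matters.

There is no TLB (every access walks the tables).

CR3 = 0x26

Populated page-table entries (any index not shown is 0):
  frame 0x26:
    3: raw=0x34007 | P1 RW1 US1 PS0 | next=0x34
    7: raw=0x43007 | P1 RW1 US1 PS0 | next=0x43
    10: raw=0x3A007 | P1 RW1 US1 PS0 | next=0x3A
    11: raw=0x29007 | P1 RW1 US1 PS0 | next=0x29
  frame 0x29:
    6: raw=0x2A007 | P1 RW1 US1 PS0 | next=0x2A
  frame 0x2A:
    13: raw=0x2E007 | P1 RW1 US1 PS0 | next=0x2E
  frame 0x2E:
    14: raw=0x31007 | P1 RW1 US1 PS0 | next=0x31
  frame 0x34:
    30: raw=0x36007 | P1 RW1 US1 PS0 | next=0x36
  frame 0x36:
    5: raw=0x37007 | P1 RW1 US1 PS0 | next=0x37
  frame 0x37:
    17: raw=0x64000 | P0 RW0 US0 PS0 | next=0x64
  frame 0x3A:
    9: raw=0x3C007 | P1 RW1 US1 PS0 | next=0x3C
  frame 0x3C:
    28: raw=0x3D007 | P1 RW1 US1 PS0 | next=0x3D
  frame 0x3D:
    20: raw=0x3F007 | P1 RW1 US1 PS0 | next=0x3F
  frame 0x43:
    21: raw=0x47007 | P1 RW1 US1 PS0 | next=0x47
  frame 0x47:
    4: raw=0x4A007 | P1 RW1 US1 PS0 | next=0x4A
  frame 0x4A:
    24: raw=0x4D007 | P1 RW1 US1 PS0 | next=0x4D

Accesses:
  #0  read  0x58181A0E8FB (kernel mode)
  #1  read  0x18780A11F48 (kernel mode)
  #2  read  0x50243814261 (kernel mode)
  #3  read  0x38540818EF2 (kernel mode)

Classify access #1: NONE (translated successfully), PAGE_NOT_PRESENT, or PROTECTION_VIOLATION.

Walk each access:
#0 VA=0x58181A0E8FB (r,kernel):
  L0: frame=0x26 idx=11 entry=0x29007 [P=1 RW=1 US=1 PS=0]
  L1: frame=0x29 idx=6 entry=0x2A007 [P=1 RW=1 US=1 PS=0]
  L2: frame=0x2A idx=13 entry=0x2E007 [P=1 RW=1 US=1 PS=0]
  L3: frame=0x2E idx=14 entry=0x31007 [P=1 RW=1 US=1 PS=0]
  ✓ 0x318FB  — 4 lookups
#1 VA=0x18780A11F48 (r,kernel):
  L0: frame=0x26 idx=3 entry=0x34007 [P=1 RW=1 US=1 PS=0]
  L1: frame=0x34 idx=30 entry=0x36007 [P=1 RW=1 US=1 PS=0]
  L2: frame=0x36 idx=5 entry=0x37007 [P=1 RW=1 US=1 PS=0]
  L3: frame=0x37 idx=17 entry=0x64000 [P=0 RW=0 US=0 PS=0]
  ✗ PAGE_NOT_PRESENT  [4 reads]
#2 VA=0x50243814261 (r,kernel):
  L0: frame=0x26 idx=10 entry=0x3A007 [P=1 RW=1 US=1 PS=0]
  L1: frame=0x3A idx=9 entry=0x3C007 [P=1 RW=1 US=1 PS=0]
  L2: frame=0x3C idx=28 entry=0x3D007 [P=1 RW=1 US=1 PS=0]
  L3: frame=0x3D idx=20 entry=0x3F007 [P=1 RW=1 US=1 PS=0]
  ✓ 0x3F261  — 4 lookups
#3 VA=0x38540818EF2 (r,kernel):
  L0: frame=0x26 idx=7 entry=0x43007 [P=1 RW=1 US=1 PS=0]
  L1: frame=0x43 idx=21 entry=0x47007 [P=1 RW=1 US=1 PS=0]
  L2: frame=0x47 idx=4 entry=0x4A007 [P=1 RW=1 US=1 PS=0]
  L3: frame=0x4A idx=24 entry=0x4D007 [P=1 RW=1 US=1 PS=0]
  ✓ 0x4DEF2  — 4 lookups

Access #1 fault: PAGE_NOT_PRESENT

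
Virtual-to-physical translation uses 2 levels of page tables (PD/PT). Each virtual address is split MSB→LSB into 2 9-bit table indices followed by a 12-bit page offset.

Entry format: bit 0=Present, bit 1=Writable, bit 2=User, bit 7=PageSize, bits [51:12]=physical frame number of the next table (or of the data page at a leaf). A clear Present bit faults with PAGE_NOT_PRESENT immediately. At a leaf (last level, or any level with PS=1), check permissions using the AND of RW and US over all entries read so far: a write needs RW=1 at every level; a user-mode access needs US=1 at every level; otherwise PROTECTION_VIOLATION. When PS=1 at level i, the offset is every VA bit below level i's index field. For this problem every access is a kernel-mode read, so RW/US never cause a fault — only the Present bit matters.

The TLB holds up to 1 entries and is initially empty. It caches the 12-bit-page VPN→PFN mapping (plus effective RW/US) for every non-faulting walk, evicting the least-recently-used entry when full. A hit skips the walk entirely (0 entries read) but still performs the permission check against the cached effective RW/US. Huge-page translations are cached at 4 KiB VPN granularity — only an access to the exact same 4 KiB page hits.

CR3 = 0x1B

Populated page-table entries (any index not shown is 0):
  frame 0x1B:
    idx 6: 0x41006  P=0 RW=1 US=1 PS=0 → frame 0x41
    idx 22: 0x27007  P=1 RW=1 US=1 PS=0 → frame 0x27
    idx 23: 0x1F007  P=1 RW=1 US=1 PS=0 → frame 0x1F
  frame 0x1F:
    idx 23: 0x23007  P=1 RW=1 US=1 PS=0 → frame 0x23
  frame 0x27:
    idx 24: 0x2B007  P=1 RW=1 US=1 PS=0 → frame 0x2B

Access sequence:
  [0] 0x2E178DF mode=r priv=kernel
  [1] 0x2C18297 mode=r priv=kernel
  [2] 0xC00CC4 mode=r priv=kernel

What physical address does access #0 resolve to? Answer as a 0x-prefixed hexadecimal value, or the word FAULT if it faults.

Per-access translation:
#0 VA=0x2E178DF (r,kernel):
  lvl0: tbl 0x1B, slot 23 ⇒ 0x1F007 (P1/RW1/US1/PS0)
  lvl1: tbl 0x1F, slot 23 ⇒ 0x23007 (P1/RW1/US1/PS0)
  ✓ 0x238DF  — 2 lookups
#1 VA=0x2C18297 (r,kernel):
  lvl0: tbl 0x1B, slot 22 ⇒ 0x27007 (P1/RW1/US1/PS0)
  lvl1: tbl 0x27, slot 24 ⇒ 0x2B007 (P1/RW1/US1/PS0)
  ✓ 0x2B297  — 2 lookups
#2 VA=0xC00CC4 (r,kernel):
  lvl0: tbl 0x1B, slot 6 ⇒ 0x41006 (P0/RW1/US1/PS0)
  → PAGE_NOT_PRESENT  (1 entries read)

Access #0 PA: 0x238DF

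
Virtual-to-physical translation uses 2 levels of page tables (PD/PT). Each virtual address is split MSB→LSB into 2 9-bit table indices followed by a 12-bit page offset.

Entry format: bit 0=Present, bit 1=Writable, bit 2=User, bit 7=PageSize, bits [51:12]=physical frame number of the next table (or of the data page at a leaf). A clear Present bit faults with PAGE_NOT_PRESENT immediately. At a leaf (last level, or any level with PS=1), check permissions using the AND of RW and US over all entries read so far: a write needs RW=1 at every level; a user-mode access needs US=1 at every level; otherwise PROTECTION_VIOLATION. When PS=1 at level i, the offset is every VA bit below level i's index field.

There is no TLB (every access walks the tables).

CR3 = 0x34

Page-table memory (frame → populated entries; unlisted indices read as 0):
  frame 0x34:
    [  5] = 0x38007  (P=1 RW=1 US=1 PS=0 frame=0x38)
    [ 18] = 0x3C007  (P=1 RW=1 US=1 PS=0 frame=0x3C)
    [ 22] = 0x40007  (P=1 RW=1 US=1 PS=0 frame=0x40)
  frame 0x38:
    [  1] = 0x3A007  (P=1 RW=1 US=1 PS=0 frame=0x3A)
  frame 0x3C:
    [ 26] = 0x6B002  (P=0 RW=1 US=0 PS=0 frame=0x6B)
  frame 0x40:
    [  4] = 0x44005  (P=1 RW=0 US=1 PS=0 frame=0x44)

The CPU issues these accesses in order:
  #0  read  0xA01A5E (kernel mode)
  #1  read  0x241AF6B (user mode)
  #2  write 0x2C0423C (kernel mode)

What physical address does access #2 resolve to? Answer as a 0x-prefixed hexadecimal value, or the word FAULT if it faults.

Per-access translation:
#0 VA=0xA01A5E (r,kernel):
  L0 @0x34[5] → 0x38007  P=1,RW=1,US=1,PS=0
  L1 @0x38[1] → 0x3A007  P=1,RW=1,US=1,PS=0
  ✓ 0x3AA5E  — 2 lookups
#1 VA=0x241AF6B (r,user):
  L0 @0x34[18] → 0x3C007  P=1,RW=1,US=1,PS=0
  L1 @0x3C[26] → 0x6B002  P=0,RW=1,US=0,PS=0
  ⇒ fault: PAGE_NOT_PRESENT  — 2 lookups
#2 VA=0x2C0423C (w,kernel):
  L0 @0x34[22] → 0x40007  P=1,RW=1,US=1,PS=0
  L1 @0x40[4] → 0x44005  P=1,RW=0,US=1,PS=0
  ⇒ fault: PROTECTION_VIOLATION  — 2 lookups

Access #2 PA: FAULT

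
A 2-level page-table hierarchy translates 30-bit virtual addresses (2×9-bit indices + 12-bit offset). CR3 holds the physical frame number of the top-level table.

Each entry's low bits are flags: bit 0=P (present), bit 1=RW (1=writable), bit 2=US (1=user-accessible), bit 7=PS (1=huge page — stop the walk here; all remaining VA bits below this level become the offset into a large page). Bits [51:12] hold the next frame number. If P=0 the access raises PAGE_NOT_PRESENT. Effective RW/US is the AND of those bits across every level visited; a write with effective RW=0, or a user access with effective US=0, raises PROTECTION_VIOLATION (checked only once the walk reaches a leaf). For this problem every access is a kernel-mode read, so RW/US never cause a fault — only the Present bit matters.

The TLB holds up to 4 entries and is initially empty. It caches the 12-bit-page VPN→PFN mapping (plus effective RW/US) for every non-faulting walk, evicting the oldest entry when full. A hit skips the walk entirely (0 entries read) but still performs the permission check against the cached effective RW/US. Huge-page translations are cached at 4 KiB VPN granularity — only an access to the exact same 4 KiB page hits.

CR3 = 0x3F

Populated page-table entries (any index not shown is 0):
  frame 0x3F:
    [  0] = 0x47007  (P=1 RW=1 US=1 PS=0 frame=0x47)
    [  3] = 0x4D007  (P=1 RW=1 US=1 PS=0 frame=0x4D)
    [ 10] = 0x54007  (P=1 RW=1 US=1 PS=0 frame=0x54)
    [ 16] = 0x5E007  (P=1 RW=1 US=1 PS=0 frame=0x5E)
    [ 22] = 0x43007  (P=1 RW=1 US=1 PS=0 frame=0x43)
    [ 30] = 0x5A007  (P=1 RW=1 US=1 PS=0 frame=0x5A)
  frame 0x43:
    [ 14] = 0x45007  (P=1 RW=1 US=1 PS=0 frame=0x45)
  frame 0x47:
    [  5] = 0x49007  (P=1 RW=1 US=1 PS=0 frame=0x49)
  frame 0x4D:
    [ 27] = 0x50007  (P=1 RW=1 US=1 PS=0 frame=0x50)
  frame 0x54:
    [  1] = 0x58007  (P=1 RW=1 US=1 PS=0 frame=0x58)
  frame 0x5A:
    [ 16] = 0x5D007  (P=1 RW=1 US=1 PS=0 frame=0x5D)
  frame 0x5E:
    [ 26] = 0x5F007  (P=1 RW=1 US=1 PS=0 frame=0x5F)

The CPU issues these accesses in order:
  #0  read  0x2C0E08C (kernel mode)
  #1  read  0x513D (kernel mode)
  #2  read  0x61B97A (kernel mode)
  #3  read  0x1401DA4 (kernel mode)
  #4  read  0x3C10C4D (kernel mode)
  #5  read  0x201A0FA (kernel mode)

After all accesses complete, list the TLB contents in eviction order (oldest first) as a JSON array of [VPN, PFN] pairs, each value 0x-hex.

Walk each access:
#0 VA=0x2C0E08C (r,kernel):
  L0 @0x3F[22] → 0x43007  P=1,RW=1,US=1,PS=0
  L1 @0x43[14] → 0x45007  P=1,RW=1,US=1,PS=0
  → PA=0x4508C  (2 entries read)
#1 VA=0x513D (r,kernel):
  L0 @0x3F[0] → 0x47007  P=1,RW=1,US=1,PS=0
  L1 @0x47[5] → 0x49007  P=1,RW=1,US=1,PS=0
  → PA=0x4913D  (2 entries read)
#2 VA=0x61B97A (r,kernel):
  L0 @0x3F[3] → 0x4D007  P=1,RW=1,US=1,PS=0
  L1 @0x4D[27] → 0x50007  P=1,RW=1,US=1,PS=0
  → PA=0x5097A  (2 entries read)
#3 VA=0x1401DA4 (r,kernel):
  L0 @0x3F[10] → 0x54007  P=1,RW=1,US=1,PS=0
  L1 @0x54[1] → 0x58007  P=1,RW=1,US=1,PS=0
  → PA=0x58DA4  (2 entries read)
#4 VA=0x3C10C4D (r,kernel):
  L0 @0x3F[30] → 0x5A007  P=1,RW=1,US=1,PS=0
  L1 @0x5A[16] → 0x5D007  P=1,RW=1,US=1,PS=0
  → PA=0x5DC4D  (2 entries read)
#5 VA=0x201A0FA (r,kernel):
  L0 @0x3F[16] → 0x5E007  P=1,RW=1,US=1,PS=0
  L1 @0x5E[26] → 0x5F007  P=1,RW=1,US=1,PS=0
  → PA=0x5F0FA  (2 entries read)

TLB: [["0x61B", "0x50"], ["0x1401", "0x58"], ["0x3C10", "0x5D"], ["0x201A", "0x5F"]]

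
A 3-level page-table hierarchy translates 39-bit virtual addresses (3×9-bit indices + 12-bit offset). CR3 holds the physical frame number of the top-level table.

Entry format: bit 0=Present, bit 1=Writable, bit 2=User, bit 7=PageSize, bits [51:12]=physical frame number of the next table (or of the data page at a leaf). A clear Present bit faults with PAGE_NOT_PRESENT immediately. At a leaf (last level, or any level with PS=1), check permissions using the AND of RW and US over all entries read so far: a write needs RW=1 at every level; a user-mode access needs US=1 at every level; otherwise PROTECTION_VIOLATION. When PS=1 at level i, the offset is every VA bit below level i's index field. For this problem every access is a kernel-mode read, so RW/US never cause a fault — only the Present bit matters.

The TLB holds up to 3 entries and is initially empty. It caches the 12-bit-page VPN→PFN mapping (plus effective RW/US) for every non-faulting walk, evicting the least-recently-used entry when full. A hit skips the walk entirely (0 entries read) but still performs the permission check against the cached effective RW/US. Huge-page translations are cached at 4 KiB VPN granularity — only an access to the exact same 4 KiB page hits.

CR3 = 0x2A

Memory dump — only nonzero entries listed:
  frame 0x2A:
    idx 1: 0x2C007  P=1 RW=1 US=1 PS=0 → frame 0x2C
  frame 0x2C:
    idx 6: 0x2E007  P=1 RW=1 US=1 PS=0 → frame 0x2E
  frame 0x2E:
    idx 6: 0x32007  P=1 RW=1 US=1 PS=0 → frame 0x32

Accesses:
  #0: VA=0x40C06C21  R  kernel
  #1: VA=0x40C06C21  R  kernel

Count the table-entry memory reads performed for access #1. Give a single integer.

Trace:
#0 VA=0x40C06C21 (r,kernel):
  L0: frame=0x2A idx=1 entry=0x2C007 [P=1 RW=1 US=1 PS=0]
  L1: frame=0x2C idx=6 entry=0x2E007 [P=1 RW=1 US=1 PS=0]
  L2: frame=0x2E idx=6 entry=0x32007 [P=1 RW=1 US=1 PS=0]
  → PA=0x32C21  (3 entries read)
#1 VA=0x40C06C21 (r,kernel):
  TLB hit vpn=0x40C06 → PA=0x32C21

Entries read for #1: 0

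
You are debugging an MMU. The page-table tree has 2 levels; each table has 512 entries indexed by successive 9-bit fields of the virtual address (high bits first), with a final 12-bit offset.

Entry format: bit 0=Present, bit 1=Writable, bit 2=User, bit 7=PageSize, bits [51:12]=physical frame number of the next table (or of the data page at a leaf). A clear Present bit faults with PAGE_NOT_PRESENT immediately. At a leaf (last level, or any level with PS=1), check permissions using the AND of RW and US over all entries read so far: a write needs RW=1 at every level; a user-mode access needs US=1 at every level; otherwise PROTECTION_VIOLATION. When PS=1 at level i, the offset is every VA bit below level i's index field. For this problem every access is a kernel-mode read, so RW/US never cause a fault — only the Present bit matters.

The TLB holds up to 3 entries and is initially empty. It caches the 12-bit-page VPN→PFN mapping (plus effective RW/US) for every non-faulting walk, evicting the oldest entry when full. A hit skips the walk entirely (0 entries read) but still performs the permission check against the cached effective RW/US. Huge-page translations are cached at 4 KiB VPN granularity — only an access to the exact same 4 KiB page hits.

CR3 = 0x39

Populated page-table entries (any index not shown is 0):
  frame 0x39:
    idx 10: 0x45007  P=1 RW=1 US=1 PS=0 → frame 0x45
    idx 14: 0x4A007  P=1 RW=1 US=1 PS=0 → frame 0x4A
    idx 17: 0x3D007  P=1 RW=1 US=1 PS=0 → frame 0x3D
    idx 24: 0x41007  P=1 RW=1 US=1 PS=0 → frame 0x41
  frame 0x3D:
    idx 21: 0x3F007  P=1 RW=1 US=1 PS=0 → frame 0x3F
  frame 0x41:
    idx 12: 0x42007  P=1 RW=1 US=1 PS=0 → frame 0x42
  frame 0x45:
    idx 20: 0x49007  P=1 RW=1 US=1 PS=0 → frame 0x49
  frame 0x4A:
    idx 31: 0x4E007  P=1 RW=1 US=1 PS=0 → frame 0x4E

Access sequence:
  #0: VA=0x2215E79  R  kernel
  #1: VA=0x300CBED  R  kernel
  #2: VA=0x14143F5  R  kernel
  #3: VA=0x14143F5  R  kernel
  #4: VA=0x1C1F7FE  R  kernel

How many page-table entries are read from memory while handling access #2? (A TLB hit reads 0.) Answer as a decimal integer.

Per-access translation:
#0 VA=0x2215E79 (r,kernel):
  lvl0: tbl 0x39, slot 17 ⇒ 0x3D007 (P1/RW1/US1/PS0)
  lvl1: tbl 0x3D, slot 21 ⇒ 0x3F007 (P1/RW1/US1/PS0)
  → PA=0x3FE79  (2 entries read)
#1 VA=0x300CBED (r,kernel):
  lvl0: tbl 0x39, slot 24 ⇒ 0x41007 (P1/RW1/US1/PS0)
  lvl1: tbl 0x41, slot 12 ⇒ 0x42007 (P1/RW1/US1/PS0)
  → PA=0x42BED  (2 entries read)
#2 VA=0x14143F5 (r,kernel):
  lvl0: tbl 0x39, slot 10 ⇒ 0x45007 (P1/RW1/US1/PS0)
  lvl1: tbl 0x45, slot 20 ⇒ 0x49007 (P1/RW1/US1/PS0)
  → PA=0x493F5  (2 entries read)
#3 VA=0x14143F5 (r,kernel):
  TLB hit vpn=0x1414 → PA=0x493F5
#4 VA=0x1C1F7FE (r,kernel):
  lvl0: tbl 0x39, slot 14 ⇒ 0x4A007 (P1/RW1/US1/PS0)
  lvl1: tbl 0x4A, slot 31 ⇒ 0x4E007 (P1/RW1/US1/PS0)
  → PA=0x4E7FE  (2 entries read)

Entries read for #2: 2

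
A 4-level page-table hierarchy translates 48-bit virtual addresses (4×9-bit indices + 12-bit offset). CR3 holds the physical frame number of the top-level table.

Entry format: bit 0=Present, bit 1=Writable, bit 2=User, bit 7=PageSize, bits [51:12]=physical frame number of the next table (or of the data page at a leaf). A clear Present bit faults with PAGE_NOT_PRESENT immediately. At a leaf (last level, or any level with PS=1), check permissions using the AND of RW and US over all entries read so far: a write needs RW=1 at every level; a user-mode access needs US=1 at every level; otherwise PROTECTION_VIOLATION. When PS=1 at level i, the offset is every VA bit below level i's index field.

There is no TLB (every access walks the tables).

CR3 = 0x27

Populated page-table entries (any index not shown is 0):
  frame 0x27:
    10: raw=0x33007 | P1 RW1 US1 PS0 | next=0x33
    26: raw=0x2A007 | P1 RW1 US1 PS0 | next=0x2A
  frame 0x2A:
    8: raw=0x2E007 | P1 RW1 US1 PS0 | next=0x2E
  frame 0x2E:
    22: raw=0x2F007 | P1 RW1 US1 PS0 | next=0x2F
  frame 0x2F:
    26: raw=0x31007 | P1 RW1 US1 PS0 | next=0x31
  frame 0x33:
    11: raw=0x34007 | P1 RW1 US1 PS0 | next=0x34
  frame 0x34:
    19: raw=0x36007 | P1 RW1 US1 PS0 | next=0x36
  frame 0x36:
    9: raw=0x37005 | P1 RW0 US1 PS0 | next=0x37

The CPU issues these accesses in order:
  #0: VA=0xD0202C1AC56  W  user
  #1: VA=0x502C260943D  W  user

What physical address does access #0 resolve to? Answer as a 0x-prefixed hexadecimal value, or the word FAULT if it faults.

Per-access translation:
#0 VA=0xD0202C1AC56 (w,user):
  lvl0: tbl 0x27, slot 26 ⇒ 0x2A007 (P1/RW1/US1/PS0)
  lvl1: tbl 0x2A, slot 8 ⇒ 0x2E007 (P1/RW1/US1/PS0)
  lvl2: tbl 0x2E, slot 22 ⇒ 0x2F007 (P1/RW1/US1/PS0)
  lvl3: tbl 0x2F, slot 26 ⇒ 0x31007 (P1/RW1/US1/PS0)
  ⇒ phys 0x31C56  [4 reads]
#1 VA=0x502C260943D (w,user):
  lvl0: tbl 0x27, slot 10 ⇒ 0x33007 (P1/RW1/US1/PS0)
  lvl1: tbl 0x33, slot 11 ⇒ 0x34007 (P1/RW1/US1/PS0)
  lvl2: tbl 0x34, slot 19 ⇒ 0x36007 (P1/RW1/US1/PS0)
  lvl3: tbl 0x36, slot 9 ⇒ 0x37005 (P1/RW0/US1/PS0)
  → PROTECTION_VIOLATION  (4 entries read)

Access #0 PA: 0x31C56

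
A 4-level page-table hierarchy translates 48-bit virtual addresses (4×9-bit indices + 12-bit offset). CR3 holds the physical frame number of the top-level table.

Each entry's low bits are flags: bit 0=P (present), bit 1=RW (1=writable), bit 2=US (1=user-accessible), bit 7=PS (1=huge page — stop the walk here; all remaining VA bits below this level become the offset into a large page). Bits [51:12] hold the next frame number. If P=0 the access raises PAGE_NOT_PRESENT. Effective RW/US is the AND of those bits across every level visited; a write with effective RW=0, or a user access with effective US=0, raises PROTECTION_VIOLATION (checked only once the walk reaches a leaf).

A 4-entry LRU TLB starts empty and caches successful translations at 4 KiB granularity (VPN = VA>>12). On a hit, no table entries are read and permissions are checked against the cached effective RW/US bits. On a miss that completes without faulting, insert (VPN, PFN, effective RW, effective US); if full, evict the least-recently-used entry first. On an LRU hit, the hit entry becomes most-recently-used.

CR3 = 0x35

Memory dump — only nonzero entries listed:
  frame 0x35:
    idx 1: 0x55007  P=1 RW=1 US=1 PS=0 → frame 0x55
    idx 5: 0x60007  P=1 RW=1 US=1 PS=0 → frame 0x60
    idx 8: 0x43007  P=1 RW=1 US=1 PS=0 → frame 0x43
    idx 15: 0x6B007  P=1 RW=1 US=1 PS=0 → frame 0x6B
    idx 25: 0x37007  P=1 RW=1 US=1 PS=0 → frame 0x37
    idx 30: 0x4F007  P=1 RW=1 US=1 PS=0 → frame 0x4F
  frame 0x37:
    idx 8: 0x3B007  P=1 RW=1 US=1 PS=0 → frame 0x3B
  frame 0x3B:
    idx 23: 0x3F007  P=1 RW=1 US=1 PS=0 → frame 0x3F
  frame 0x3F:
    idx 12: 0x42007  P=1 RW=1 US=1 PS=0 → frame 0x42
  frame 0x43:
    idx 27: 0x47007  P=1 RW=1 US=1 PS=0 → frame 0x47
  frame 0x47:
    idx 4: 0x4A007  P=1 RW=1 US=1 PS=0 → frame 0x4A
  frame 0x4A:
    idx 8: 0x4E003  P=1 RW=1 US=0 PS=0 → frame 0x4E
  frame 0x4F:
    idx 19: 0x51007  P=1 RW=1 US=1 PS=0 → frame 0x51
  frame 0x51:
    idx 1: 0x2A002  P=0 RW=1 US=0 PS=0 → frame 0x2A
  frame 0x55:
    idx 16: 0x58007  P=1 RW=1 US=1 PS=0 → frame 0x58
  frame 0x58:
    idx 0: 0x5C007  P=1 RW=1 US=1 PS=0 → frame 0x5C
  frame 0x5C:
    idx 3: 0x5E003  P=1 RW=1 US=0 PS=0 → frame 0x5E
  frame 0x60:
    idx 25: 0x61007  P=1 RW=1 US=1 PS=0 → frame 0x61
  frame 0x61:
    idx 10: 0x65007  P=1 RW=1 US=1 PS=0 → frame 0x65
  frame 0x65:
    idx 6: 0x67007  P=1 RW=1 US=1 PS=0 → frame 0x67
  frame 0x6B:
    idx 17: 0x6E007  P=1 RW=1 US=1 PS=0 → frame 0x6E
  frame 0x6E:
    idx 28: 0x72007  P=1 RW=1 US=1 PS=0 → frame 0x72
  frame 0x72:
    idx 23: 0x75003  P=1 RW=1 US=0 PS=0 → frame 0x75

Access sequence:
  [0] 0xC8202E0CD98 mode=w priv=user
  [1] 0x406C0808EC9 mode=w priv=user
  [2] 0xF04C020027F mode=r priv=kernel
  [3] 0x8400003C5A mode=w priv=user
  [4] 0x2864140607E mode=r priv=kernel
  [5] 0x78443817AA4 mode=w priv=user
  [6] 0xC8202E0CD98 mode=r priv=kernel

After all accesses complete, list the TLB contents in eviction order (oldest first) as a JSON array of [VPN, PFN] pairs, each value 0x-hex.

Walk each access:
#0 VA=0xC8202E0CD98 (w,user):
  L0: frame=0x35 idx=25 entry=0x37007 [P=1 RW=1 US=1 PS=0]
  L1: frame=0x37 idx=8 entry=0x3B007 [P=1 RW=1 US=1 PS=0]
  L2: frame=0x3B idx=23 entry=0x3F007 [P=1 RW=1 US=1 PS=0]
  L3: frame=0x3F idx=12 entry=0x42007 [P=1 RW=1 US=1 PS=0]
  ⇒ phys 0x42D98  [4 reads]
#1 VA=0x406C0808EC9 (w,user):
  L0: frame=0x35 idx=8 entry=0x43007 [P=1 RW=1 US=1 PS=0]
  L1: frame=0x43 idx=27 entry=0x47007 [P=1 RW=1 US=1 PS=0]
  L2: frame=0x47 idx=4 entry=0x4A007 [P=1 RW=1 US=1 PS=0]
  L3: frame=0x4A idx=8 entry=0x4E003 [P=1 RW=1 US=0 PS=0]
  ⇒ fault: PROTECTION_VIOLATION  — 4 lookups
#2 VA=0xF04C020027F (r,kernel):
  L0: frame=0x35 idx=30 entry=0x4F007 [P=1 RW=1 US=1 PS=0]
  L1: frame=0x4F idx=19 entry=0x51007 [P=1 RW=1 US=1 PS=0]
  L2: frame=0x51 idx=1 entry=0x2A002 [P=0 RW=1 US=0 PS=0]
  ⇒ fault: PAGE_NOT_PRESENT  — 3 lookups
#3 VA=0x8400003C5A (w,user):
  L0: frame=0x35 idx=1 entry=0x55007 [P=1 RW=1 US=1 PS=0]
  L1: frame=0x55 idx=16 entry=0x58007 [P=1 RW=1 US=1 PS=0]
  L2: frame=0x58 idx=0 entry=0x5C007 [P=1 RW=1 US=1 PS=0]
  L3: frame=0x5C idx=3 entry=0x5E003 [P=1 RW=1 US=0 PS=0]
  ⇒ fault: PROTECTION_VIOLATION  — 4 lookups
#4 VA=0x2864140607E (r,kernel):
  L0: frame=0x35 idx=5 entry=0x60007 [P=1 RW=1 US=1 PS=0]
  L1: frame=0x60 idx=25 entry=0x61007 [P=1 RW=1 US=1 PS=0]
  L2: frame=0x61 idx=10 entry=0x65007 [P=1 RW=1 US=1 PS=0]
  L3: frame=0x65 idx=6 entry=0x67007 [P=1 RW=1 US=1 PS=0]
  ⇒ phys 0x6707E  [4 reads]
#5 VA=0x78443817AA4 (w,user):
  L0: frame=0x35 idx=15 entry=0x6B007 [P=1 RW=1 US=1 PS=0]
  L1: frame=0x6B idx=17 entry=0x6E007 [P=1 RW=1 US=1 PS=0]
  L2: frame=0x6E idx=28 entry=0x72007 [P=1 RW=1 US=1 PS=0]
  L3: frame=0x72 idx=23 entry=0x75003 [P=1 RW=1 US=0 PS=0]
  ⇒ fault: PROTECTION_VIOLATION  — 4 lookups
#6 VA=0xC8202E0CD98 (r,kernel):
  TLB hit vpn=0xC8202E0C → PA=0x42D98

TLB: [["0x28641406", "0x67"], ["0xC8202E0C", "0x42"]]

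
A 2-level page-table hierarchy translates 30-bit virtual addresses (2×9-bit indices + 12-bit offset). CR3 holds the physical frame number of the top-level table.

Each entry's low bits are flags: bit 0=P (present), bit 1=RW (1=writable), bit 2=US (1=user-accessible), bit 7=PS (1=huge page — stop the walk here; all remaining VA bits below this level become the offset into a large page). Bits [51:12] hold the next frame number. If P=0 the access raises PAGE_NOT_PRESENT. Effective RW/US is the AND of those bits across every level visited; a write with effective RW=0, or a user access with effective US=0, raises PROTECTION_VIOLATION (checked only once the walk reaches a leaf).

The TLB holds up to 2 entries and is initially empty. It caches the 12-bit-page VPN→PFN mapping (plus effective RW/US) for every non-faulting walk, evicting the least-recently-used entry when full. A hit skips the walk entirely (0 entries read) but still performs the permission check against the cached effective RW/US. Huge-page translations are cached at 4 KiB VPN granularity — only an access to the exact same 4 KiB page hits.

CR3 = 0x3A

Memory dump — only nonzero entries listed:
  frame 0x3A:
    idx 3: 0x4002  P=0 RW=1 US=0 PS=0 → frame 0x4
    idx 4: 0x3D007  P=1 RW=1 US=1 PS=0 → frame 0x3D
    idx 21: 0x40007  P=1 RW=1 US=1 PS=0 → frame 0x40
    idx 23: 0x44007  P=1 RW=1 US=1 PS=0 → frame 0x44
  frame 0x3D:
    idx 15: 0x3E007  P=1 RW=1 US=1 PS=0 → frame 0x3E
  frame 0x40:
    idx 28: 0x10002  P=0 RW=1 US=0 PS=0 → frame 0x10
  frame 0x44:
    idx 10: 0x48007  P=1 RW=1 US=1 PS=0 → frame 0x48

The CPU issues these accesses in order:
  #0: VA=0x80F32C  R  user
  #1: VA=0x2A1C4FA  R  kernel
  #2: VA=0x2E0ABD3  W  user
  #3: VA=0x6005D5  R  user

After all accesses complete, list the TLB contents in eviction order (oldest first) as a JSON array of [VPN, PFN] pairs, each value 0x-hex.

Walk each access:
#0 VA=0x80F32C (r,user):
  L0 @0x3A[4] → 0x3D007  P=1,RW=1,US=1,PS=0
  L1 @0x3D[15] → 0x3E007  P=1,RW=1,US=1,PS=0
  → PA=0x3E32C  (2 entries read)
#1 VA=0x2A1C4FA (r,kernel):
  L0 @0x3A[21] → 0x40007  P=1,RW=1,US=1,PS=0
  L1 @0x40[28] → 0x10002  P=0,RW=1,US=0,PS=0
  ⇒ fault: PAGE_NOT_PRESENT  — 2 lookups
#2 VA=0x2E0ABD3 (w,user):
  L0 @0x3A[23] → 0x44007  P=1,RW=1,US=1,PS=0
  L1 @0x44[10] → 0x48007  P=1,RW=1,US=1,PS=0
  → PA=0x48BD3  (2 entries read)
#3 VA=0x6005D5 (r,user):
  L0 @0x3A[3] → 0x4002  P=0,RW=1,US=0,PS=0
  ⇒ fault: PAGE_NOT_PRESENT  — 1 lookups

TLB: [["0x80F", "0x3E"], ["0x2E0A", "0x48"]]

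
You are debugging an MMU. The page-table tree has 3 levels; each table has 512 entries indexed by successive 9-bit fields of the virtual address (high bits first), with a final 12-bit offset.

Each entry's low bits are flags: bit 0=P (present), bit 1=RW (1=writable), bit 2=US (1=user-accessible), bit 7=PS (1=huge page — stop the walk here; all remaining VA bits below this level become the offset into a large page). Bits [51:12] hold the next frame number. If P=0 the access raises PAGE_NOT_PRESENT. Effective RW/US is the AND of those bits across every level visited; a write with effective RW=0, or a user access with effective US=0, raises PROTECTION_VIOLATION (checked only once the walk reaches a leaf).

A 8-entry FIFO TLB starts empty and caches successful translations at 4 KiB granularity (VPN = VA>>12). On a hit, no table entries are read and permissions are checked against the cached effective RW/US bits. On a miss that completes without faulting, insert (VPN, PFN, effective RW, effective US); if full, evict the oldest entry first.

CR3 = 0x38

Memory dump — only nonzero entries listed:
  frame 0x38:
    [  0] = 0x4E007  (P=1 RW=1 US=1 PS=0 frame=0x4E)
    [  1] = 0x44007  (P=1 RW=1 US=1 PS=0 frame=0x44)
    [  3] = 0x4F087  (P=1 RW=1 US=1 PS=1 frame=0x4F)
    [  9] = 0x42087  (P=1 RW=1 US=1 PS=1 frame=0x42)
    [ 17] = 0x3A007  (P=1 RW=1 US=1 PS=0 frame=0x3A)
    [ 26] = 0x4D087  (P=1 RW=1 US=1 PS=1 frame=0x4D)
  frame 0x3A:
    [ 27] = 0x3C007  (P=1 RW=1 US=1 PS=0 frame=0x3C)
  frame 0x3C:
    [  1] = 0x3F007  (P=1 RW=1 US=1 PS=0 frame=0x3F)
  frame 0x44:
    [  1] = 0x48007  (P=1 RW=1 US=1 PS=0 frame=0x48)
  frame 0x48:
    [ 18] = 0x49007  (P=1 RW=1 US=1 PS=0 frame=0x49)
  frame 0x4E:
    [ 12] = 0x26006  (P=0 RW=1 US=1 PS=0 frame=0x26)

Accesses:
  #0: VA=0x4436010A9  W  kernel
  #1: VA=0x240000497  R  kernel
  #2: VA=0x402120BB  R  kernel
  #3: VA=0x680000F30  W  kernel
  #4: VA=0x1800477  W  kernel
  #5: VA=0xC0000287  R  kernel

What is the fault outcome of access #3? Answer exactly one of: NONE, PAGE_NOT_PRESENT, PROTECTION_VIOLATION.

Trace:
#0 VA=0x4436010A9 (w,kernel):
  [0] read 0x38 idx=17: raw=0x3A007 flags P=1 W=1 U=1 S=0
  [1] read 0x3A idx=27: raw=0x3C007 flags P=1 W=1 U=1 S=0
  [2] read 0x3C idx=1: raw=0x3F007 flags P=1 W=1 U=1 S=0
  ✓ 0x3F0A9  — 3 lookups
#1 VA=0x240000497 (r,kernel):
  [0] read 0x38 idx=9: raw=0x42087 flags P=1 W=1 U=1 S=1
  ✓ 0x42497 (huge @L0)  — 1 lookups
#2 VA=0x402120BB (r,kernel):
  [0] read 0x38 idx=1: raw=0x44007 flags P=1 W=1 U=1 S=0
  [1] read 0x44 idx=1: raw=0x48007 flags P=1 W=1 U=1 S=0
  [2] read 0x48 idx=18: raw=0x49007 flags P=1 W=1 U=1 S=0
  ✓ 0x490BB  — 3 lookups
#3 VA=0x680000F30 (w,kernel):
  [0] read 0x38 idx=26: raw=0x4D087 flags P=1 W=1 U=1 S=1
  ✓ 0x4DF30 (huge @L0)  — 1 lookups
#4 VA=0x1800477 (w,kernel):
  [0] read 0x38 idx=0: raw=0x4E007 flags P=1 W=1 U=1 S=0
  [1] read 0x4E idx=12: raw=0x26006 flags P=0 W=1 U=1 S=0
  → PAGE_NOT_PRESENT  (2 entries read)
#5 VA=0xC0000287 (r,kernel):
  [0] read 0x38 idx=3: raw=0x4F087 flags P=1 W=1 U=1 S=1
  ✓ 0x4F287 (huge @L0)  — 1 lookups

Access #3 fault: NONE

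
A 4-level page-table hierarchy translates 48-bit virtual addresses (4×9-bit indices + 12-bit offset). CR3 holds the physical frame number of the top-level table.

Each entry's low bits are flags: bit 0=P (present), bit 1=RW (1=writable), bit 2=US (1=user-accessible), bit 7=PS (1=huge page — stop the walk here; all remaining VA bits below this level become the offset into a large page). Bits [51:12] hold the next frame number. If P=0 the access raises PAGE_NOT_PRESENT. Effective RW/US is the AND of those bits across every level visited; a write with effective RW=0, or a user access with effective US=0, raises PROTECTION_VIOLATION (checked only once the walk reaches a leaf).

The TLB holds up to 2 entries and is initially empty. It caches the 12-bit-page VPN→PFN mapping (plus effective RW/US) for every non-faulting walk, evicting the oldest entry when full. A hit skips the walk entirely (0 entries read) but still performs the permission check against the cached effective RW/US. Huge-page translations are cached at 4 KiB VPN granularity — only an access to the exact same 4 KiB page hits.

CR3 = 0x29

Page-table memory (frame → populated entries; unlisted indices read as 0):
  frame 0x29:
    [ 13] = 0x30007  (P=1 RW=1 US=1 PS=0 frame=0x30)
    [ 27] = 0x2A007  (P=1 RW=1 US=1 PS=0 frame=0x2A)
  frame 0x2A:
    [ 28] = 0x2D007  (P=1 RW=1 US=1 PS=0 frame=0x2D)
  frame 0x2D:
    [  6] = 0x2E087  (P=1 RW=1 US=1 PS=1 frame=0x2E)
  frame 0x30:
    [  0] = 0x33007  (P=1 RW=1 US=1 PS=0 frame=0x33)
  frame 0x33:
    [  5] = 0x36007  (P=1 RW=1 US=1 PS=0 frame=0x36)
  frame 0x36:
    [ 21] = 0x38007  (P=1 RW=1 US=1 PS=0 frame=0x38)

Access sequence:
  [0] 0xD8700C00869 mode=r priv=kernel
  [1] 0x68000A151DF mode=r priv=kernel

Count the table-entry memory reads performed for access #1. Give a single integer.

Trace:
#0 VA=0xD8700C00869 (r,kernel):
  L0 @0x29[27] → 0x2A007  P=1,RW=1,US=1,PS=0
  L1 @0x2A[28] → 0x2D007  P=1,RW=1,US=1,PS=0
  L2 @0x2D[6] → 0x2E087  P=1,RW=1,US=1,PS=1
  ✓ 0x2E869 (huge @L2)  — 3 lookups
#1 VA=0x68000A151DF (r,kernel):
  L0 @0x29[13] → 0x30007  P=1,RW=1,US=1,PS=0
  L1 @0x30[0] → 0x33007  P=1,RW=1,US=1,PS=0
  L2 @0x33[5] → 0x36007  P=1,RW=1,US=1,PS=0
  L3 @0x36[21] → 0x38007  P=1,RW=1,US=1,PS=0
  ✓ 0x381DF  — 4 lookups

Entries read for #1: 4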